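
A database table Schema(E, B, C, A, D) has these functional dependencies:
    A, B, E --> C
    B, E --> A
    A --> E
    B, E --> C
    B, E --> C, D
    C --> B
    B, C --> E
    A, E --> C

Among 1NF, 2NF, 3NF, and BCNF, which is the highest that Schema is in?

BCNF

Candidate keys: {A}, {B, E}, {C}. Prime attributes: {A, B, C, E}.
Every FD has a superkey on the left, so the relation is in BCNF.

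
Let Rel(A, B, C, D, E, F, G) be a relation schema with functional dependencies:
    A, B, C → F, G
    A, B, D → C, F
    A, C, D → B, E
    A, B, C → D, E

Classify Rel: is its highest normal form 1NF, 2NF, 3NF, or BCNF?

BCNF

Candidate keys: {A, B, C}, {A, B, D}, {A, C, D}. Prime attributes: {A, B, C, D}.
Every FD has a superkey on the left, so the relation is in BCNF.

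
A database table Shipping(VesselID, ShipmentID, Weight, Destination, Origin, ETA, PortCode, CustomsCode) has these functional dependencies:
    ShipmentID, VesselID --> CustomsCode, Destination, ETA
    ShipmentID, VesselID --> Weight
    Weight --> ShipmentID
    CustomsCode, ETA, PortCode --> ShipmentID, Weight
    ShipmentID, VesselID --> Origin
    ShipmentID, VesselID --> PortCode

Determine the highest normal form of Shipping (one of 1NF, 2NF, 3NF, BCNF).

Candidate keys: {CustomsCode, ETA, PortCode, VesselID}, {ShipmentID, VesselID}, {VesselID, Weight}. Prime attributes: {CustomsCode, ETA, PortCode, ShipmentID, VesselID, Weight}.
For Weight --> ShipmentID we have {Weight}⁺ = {ShipmentID, Weight}; {Weight} is not a superkey, so BCNF fails.
But every attribute on its right side ({ShipmentID}) is prime, and the same holds for every other non-superkey FD, so 3NF still holds.

3NF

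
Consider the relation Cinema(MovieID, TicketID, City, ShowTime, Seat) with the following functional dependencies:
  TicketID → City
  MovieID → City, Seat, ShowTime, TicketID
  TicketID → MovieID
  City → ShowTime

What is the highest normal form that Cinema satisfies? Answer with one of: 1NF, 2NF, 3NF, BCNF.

Candidate keys: {MovieID}, {TicketID}. Prime attributes: {MovieID, TicketID}.
City → ShowTime breaks BCNF: {City}⁺ = {City, ShowTime}, so {City} is not a superkey.
Because {ShowTime} is non-prime and the left side of City → ShowTime is not a superkey, the relation is not in 3NF.
Every candidate key is a single attribute, so no partial dependency is possible; 2NF holds.

2NF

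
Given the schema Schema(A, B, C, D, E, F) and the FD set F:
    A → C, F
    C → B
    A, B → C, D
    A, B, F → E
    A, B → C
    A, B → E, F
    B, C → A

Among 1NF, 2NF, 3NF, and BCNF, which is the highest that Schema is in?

BCNF

Candidate keys: {A}, {C}. Prime attributes: {A, C}.
The left-hand side of every FD is a superkey, so BCNF is satisfied.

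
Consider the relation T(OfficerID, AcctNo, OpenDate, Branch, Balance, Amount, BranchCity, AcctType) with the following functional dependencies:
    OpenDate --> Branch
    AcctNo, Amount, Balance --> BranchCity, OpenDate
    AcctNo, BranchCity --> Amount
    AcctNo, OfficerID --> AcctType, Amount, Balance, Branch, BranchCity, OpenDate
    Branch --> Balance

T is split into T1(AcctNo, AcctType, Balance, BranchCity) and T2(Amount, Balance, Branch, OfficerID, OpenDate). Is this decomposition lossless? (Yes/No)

T1 ∩ T2 = {Balance}; its closure under F is {Balance}.
The closure covers neither T1 nor T2 entirely; the join is not lossless.

No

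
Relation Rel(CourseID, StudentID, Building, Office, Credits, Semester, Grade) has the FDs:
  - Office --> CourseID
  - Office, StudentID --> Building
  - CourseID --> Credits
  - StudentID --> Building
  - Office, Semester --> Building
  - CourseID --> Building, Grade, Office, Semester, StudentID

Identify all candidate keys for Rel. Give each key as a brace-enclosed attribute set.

{CourseID} is a candidate key since {CourseID}⁺ = {Building, CourseID, Credits, Grade, Office, Semester, StudentID} covers every attribute.
{Office} is a candidate key since {Office}⁺ = {Building, CourseID, Credits, Grade, Office, Semester, StudentID} covers every attribute.
Any other superkey properly contains one of these, so there are no further candidate keys.

{CourseID}, {Office}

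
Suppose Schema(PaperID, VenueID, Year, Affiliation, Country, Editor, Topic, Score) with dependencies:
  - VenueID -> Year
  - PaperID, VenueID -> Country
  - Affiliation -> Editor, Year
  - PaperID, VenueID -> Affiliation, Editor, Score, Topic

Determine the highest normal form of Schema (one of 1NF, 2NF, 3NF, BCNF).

1NF

Candidate key: {PaperID, VenueID}. Prime attributes: {PaperID, VenueID}.
VenueID -> Year breaks BCNF: {VenueID}⁺ = {VenueID, Year}, so {VenueID} is not a superkey.
VenueID -> Year determines the non-prime attribute {Year} from a non-superkey — 3NF is violated.
Since {VenueID} ⊂ {PaperID, VenueID} and {VenueID}⁺ ⊇ {Year} with {Year} non-prime, there is a partial dependency; 2NF fails.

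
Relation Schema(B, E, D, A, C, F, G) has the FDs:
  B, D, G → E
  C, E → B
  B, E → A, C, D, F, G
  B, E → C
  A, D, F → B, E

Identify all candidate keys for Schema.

{A, D, F}, {B, D, G}, {B, E}, {C, E}

Closure of {B, E} is {A, B, C, D, E, F, G}, the whole schema; {B, E} is a candidate key.
Closure of {C, E} is {A, B, C, D, E, F, G}, the whole schema; {C, E} is a candidate key.
Closure of {A, D, F} is {A, B, C, D, E, F, G}, the whole schema; {A, D, F} is a candidate key.
Closure of {B, D, G} is {A, B, C, D, E, F, G}, the whole schema; {B, D, G} is a candidate key.
No proper subset of any of these is a key, and no other minimal superkey exists.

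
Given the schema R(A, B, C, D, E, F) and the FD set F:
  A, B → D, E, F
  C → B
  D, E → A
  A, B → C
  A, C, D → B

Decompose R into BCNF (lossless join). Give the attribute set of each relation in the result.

Candidate keys of the original relation: {A, B}, {A, C}, {B, D, E}, {C, D, E}.
Within {A, B, C, D, E, F}: {C}⁺ ∩ {A, B, C, D, E, F} = {B, C}, not the whole set, so C → B violates BCNF; decompose into {B, C} and {A, C, D, E, F}.
{B, C} is in BCNF.
Within {A, C, D, E, F}: {D, E}⁺ ∩ {A, C, D, E, F} = {A, D, E}, not the whole set, so D, E → A violates BCNF; decompose into {A, D, E} and {C, D, E, F}.
{A, D, E} is in BCNF.
{C, D, E, F} is in BCNF.

{A, D, E}; {B, C}; {C, D, E, F}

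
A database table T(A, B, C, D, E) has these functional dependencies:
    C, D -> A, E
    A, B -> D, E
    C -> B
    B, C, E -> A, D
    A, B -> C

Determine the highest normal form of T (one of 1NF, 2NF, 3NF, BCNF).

3NF

Candidate keys: {A, B}, {A, C}, {C, D}, {C, E}. Prime attributes: {A, B, C, D, E}.
C -> B: {C}⁺ = {B, C}, which is not all of the attributes, so the left side is not a superkey — BCNF is violated.
But every attribute on its right side ({B}) is prime, and the same holds for every other non-superkey FD, so 3NF still holds.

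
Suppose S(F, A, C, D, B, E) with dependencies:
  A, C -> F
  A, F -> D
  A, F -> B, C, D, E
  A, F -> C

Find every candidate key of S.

No FD produces {A}, so it must be in every candidate key.
Closure of {A, C} is {A, B, C, D, E, F}, the whole schema; {A, C} is a candidate key.
Closure of {A, F} is {A, B, C, D, E, F}, the whole schema; {A, F} is a candidate key.
These are minimal and exhaustive — every other superkey contains one of them.

{A, C}, {A, F}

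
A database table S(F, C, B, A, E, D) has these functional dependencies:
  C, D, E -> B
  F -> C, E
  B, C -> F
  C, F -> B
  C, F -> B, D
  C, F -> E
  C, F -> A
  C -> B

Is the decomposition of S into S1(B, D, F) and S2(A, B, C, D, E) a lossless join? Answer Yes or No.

Common attributes: {B, D}; their closure is {B, D}.
The closure covers neither S1 nor S2 entirely; the join is not lossless.

No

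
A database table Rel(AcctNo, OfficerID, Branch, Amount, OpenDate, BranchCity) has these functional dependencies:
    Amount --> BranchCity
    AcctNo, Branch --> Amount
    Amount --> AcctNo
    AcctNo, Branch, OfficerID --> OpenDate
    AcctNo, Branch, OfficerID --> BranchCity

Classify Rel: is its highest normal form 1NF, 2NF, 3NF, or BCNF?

1NF

Candidate keys: {AcctNo, Branch, OfficerID}, {Amount, Branch, OfficerID}. Prime attributes: {AcctNo, Amount, Branch, OfficerID}.
Amount --> BranchCity: {Amount}⁺ = {AcctNo, Amount, BranchCity}, which is not all of the attributes, so the left side is not a superkey — BCNF is violated.
Amount --> BranchCity determines the non-prime attribute {BranchCity} from a non-superkey — 3NF is violated.
The proper key subset {AcctNo, Branch} of {AcctNo, Branch, OfficerID} determines non-prime {BranchCity}, so the relation is not even in 2NF.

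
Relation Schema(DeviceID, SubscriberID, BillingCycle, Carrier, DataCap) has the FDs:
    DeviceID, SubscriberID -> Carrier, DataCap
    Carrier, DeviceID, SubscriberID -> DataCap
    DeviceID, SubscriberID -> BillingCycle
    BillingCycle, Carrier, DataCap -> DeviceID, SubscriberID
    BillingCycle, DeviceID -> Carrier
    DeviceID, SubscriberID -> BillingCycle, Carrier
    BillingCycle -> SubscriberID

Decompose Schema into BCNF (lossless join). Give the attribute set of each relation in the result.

Candidate keys of the original relation: {BillingCycle, Carrier, DataCap}, {BillingCycle, DeviceID}, {DeviceID, SubscriberID}.
Within {BillingCycle, Carrier, DataCap, DeviceID, SubscriberID}: {BillingCycle}⁺ ∩ {BillingCycle, Carrier, DataCap, DeviceID, SubscriberID} = {BillingCycle, SubscriberID}, not the whole set, so BillingCycle -> SubscriberID violates BCNF; decompose into {BillingCycle, SubscriberID} and {BillingCycle, Carrier, DataCap, DeviceID}.
{BillingCycle, SubscriberID}: every determinant is a superkey — BCNF.
{BillingCycle, Carrier, DataCap, DeviceID}: every determinant is a superkey — BCNF.

{BillingCycle, Carrier, DataCap, DeviceID}; {BillingCycle, SubscriberID}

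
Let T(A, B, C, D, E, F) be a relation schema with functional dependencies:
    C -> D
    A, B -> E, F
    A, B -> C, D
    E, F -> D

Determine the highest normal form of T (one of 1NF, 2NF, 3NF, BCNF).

Candidate key: {A, B}. Prime attributes: {A, B}.
C -> D breaks BCNF: {C}⁺ = {C, D}, so {C} is not a superkey.
C -> D determines the non-prime attribute {D} from a non-superkey — 3NF is violated.
Checking every proper subset of each key, none determines a non-prime attribute — 2NF is satisfied.

2NF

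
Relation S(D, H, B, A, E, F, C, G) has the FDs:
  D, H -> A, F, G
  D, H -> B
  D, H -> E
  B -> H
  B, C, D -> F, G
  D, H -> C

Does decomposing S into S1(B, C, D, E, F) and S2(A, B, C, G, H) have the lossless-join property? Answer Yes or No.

The shared attributes are {B, C} and {B, C}⁺ = {B, C, H}.
Neither S1 nor S2 is contained in that closure, so the decomposition is lossy.

No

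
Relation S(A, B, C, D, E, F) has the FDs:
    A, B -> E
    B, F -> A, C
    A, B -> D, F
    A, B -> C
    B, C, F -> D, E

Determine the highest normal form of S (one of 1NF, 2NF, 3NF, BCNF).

Candidate keys: {A, B}, {B, F}. Prime attributes: {A, B, F}.
Every FD has a superkey on the left, so the relation is in BCNF.

BCNF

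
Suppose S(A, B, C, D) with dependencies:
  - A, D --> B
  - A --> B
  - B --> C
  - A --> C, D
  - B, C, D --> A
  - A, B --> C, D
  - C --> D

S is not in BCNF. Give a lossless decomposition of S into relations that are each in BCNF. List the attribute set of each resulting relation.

Candidate keys of the original relation: {A}, {B}.
Within {A, B, C, D}: {C}⁺ ∩ {A, B, C, D} = {C, D}, not the whole set, so C --> D violates BCNF; decompose into {C, D} and {A, B, C}.
{C, D} has no BCNF violation.
{A, B, C} has no BCNF violation.

{A, B, C}; {C, D}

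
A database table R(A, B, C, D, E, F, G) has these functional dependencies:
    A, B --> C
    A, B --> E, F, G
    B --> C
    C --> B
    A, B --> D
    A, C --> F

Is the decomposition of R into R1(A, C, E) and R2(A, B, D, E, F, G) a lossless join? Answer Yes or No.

R1 ∩ R2 = {A, E}; its closure under F is {A, E}.
R1 ⊄ {A, E} and R2 ⊄ {A, E}, so the split is lossy.

No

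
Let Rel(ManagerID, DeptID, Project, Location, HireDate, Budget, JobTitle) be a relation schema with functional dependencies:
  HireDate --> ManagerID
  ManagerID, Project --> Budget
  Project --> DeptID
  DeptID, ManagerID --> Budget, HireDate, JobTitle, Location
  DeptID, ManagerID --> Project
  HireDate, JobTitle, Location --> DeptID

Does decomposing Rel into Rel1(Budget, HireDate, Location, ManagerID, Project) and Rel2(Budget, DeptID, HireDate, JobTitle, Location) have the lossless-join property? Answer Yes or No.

Rel1 ∩ Rel2 = {Budget, HireDate, Location}; its closure under F is {Budget, HireDate, Location, ManagerID}.
The closure covers neither Rel1 nor Rel2 entirely; the join is not lossless.

No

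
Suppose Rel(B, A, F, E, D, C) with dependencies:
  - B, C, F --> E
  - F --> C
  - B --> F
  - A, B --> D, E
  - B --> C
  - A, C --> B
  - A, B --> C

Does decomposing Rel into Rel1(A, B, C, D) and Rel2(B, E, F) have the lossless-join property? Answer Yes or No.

The shared attributes are {B} and {B}⁺ = {B, C, E, F}.
This includes all of Rel2, so the common attributes are a superkey of Rel2 — the join is lossless.

Yes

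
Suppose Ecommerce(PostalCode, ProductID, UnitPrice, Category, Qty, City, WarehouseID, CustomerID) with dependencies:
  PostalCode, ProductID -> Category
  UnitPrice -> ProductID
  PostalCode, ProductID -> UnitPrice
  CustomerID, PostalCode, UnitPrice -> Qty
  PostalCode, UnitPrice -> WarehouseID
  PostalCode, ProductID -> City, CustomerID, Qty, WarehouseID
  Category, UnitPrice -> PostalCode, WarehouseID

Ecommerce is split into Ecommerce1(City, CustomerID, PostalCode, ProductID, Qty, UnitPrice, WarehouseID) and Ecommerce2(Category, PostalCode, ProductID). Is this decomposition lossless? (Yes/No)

Yes

Common attributes: {PostalCode, ProductID}; their closure is {Category, City, CustomerID, PostalCode, ProductID, Qty, UnitPrice, WarehouseID}.
This includes all of Ecommerce1, so the common attributes are a superkey of Ecommerce1 — the join is lossless.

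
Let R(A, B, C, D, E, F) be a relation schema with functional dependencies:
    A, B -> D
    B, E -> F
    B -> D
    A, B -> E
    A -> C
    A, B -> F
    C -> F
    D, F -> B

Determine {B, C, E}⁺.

Start with {B, C, E}.
B, E -> F applies; add {F} → now {B, C, E, F}.
B -> D applies; add {D} → now {B, C, D, E, F}.
No further FD applies.

{B, C, D, E, F}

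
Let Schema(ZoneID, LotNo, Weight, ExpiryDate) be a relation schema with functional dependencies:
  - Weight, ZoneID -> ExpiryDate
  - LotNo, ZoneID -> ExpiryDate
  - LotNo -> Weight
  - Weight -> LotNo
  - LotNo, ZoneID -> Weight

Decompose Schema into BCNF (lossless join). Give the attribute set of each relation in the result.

Candidate keys of the original relation: {LotNo, ZoneID}, {Weight, ZoneID}.
In {ExpiryDate, LotNo, Weight, ZoneID}, {LotNo} is not a superkey ({LotNo}⁺ restricted to this set is {LotNo, Weight}), so split on LotNo -> Weight into {LotNo, Weight} and {ExpiryDate, LotNo, ZoneID}.
{LotNo, Weight}: every determinant is a superkey — BCNF.
{ExpiryDate, LotNo, ZoneID}: every determinant is a superkey — BCNF.

{ExpiryDate, LotNo, ZoneID}; {LotNo, Weight}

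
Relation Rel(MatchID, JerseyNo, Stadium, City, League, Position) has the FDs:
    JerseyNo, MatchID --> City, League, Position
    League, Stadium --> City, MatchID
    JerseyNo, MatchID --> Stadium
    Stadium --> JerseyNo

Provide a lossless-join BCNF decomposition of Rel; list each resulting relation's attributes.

Candidate keys of the original relation: {JerseyNo, MatchID}, {League, Stadium}, {MatchID, Stadium}.
{City, JerseyNo, League, MatchID, Position, Stadium}: {Stadium} determines {JerseyNo, Stadium} here but is not a superkey — split on Stadium --> JerseyNo, giving {JerseyNo, Stadium} and {City, League, MatchID, Position, Stadium}.
{JerseyNo, Stadium} is in BCNF.
{City, League, MatchID, Position, Stadium} is in BCNF.

{City, League, MatchID, Position, Stadium}; {JerseyNo, Stadium}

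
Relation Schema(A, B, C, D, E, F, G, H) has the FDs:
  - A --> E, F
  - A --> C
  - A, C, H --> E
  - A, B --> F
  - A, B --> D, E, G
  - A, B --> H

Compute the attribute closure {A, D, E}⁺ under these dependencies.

Start with {A, D, E}.
A --> E, F applies; add {F} → now {A, D, E, F}.
A --> C applies; add {C} → now {A, C, D, E, F}.
No further FD applies.

{A, C, D, E, F}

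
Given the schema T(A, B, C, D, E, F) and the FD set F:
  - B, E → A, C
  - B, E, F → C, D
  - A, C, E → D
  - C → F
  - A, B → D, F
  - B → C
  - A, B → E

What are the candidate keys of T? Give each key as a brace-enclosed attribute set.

{A, B}, {B, E}

Attributes never on any right-hand side: {B} — every candidate key must contain it.
{A, B}⁺ = {A, B, C, D, E, F}, which is every attribute, so {A, B} is a candidate key.
{B, E}⁺ = {A, B, C, D, E, F}, which is every attribute, so {B, E} is a candidate key.
No proper subset of any of these is a key, and no other minimal superkey exists.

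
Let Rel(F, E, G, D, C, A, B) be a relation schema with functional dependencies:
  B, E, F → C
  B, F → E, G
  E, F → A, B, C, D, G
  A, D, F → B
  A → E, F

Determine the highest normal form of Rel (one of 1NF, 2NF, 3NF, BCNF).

BCNF

Candidate keys: {A}, {B, F}, {E, F}. Prime attributes: {A, B, E, F}.
Each dependency's left side is a superkey — BCNF holds.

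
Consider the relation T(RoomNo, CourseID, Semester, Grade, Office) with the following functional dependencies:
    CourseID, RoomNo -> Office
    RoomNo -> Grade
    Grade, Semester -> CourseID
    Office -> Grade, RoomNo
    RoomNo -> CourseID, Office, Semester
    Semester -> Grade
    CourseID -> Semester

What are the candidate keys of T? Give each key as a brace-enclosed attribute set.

{Office} is a candidate key since {Office}⁺ = {CourseID, Grade, Office, RoomNo, Semester} covers every attribute.
{RoomNo} is a candidate key since {RoomNo}⁺ = {CourseID, Grade, Office, RoomNo, Semester} covers every attribute.
These are minimal and exhaustive — every other superkey contains one of them.

{Office}, {RoomNo}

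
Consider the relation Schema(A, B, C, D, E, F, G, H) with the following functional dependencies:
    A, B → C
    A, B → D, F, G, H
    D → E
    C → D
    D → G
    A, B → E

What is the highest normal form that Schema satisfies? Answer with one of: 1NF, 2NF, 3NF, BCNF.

2NF

Candidate key: {A, B}. Prime attributes: {A, B}.
For D → E we have {D}⁺ = {D, E, G}; {D} is not a superkey, so BCNF fails.
D → E determines the non-prime attribute {E} from a non-superkey — 3NF is violated.
No non-prime attribute depends on a proper subset of any candidate key, so 2NF holds.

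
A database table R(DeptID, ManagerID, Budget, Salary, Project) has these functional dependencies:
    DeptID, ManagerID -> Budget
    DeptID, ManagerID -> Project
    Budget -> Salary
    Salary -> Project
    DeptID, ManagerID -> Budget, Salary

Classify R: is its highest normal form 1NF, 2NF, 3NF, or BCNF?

2NF

Candidate key: {DeptID, ManagerID}. Prime attributes: {DeptID, ManagerID}.
Budget -> Salary breaks BCNF: {Budget}⁺ = {Budget, Project, Salary}, so {Budget} is not a superkey.
Budget -> Salary determines the non-prime attribute {Salary} from a non-superkey — 3NF is violated.
No non-prime attribute depends on a proper subset of any candidate key, so 2NF holds.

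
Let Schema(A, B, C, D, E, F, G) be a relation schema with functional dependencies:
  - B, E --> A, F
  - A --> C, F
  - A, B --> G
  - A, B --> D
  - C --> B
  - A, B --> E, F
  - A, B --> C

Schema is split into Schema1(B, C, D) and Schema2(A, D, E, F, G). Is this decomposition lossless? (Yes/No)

Common attributes: {D}; their closure is {D}.
Neither Schema1 nor Schema2 is contained in that closure, so the decomposition is lossy.

No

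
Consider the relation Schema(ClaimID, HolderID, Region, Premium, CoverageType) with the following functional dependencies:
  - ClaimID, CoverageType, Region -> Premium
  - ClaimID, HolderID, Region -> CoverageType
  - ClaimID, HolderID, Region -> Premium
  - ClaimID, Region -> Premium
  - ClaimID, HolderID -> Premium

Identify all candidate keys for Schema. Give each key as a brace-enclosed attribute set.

Attributes never on any right-hand side: {ClaimID, HolderID, Region} — every candidate key must contain all of them.
{ClaimID, HolderID, Region}⁺ = {ClaimID, CoverageType, HolderID, Premium, Region}, which is every attribute, so {ClaimID, HolderID, Region} is a candidate key.
Every other attribute set either contains this one or has a smaller closure.

{ClaimID, HolderID, Region}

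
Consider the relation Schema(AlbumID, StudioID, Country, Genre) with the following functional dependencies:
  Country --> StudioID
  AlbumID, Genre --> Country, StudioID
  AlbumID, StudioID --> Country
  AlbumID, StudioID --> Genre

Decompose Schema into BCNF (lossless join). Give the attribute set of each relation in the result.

Candidate keys of the original relation: {AlbumID, Country}, {AlbumID, Genre}, {AlbumID, StudioID}.
{AlbumID, Country, Genre, StudioID}: {Country} determines {Country, StudioID} here but is not a superkey — split on Country --> StudioID, giving {Country, StudioID} and {AlbumID, Country, Genre}.
{Country, StudioID} is in BCNF.
{AlbumID, Country, Genre} is in BCNF.

{AlbumID, Country, Genre}; {Country, StudioID}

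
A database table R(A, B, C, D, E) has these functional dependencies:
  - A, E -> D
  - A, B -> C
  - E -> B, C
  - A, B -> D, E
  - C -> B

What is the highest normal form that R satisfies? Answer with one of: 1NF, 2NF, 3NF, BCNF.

3NF

Candidate keys: {A, B}, {A, C}, {A, E}. Prime attributes: {A, B, C, E}.
E -> B, C breaks BCNF: {E}⁺ = {B, C, E}, so {E} is not a superkey.
But every attribute on its right side ({B, C}) is prime, and the same holds for every other non-superkey FD, so 3NF still holds.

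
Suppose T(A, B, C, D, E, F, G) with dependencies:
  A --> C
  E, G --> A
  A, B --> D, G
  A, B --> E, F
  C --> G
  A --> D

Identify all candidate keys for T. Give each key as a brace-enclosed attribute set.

{A, B}, {B, C, E}, {B, E, G}

{B} never appears on the right of any FD, so every key must include it.
{A, B}⁺ = {A, B, C, D, E, F, G}, which is every attribute, so {A, B} is a candidate key.
{B, C, E}⁺ = {A, B, C, D, E, F, G}, which is every attribute, so {B, C, E} is a candidate key.
{B, E, G}⁺ = {A, B, C, D, E, F, G}, which is every attribute, so {B, E, G} is a candidate key.
These are minimal and exhaustive — every other superkey contains one of them.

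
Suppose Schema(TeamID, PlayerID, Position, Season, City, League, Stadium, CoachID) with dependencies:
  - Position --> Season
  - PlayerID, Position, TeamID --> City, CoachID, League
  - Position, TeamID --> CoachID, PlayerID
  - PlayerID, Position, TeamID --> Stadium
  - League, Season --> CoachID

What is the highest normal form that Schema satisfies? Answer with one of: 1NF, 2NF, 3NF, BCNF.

Candidate key: {Position, TeamID}. Prime attributes: {Position, TeamID}.
For Position --> Season we have {Position}⁺ = {Position, Season}; {Position} is not a superkey, so BCNF fails.
Position --> Season determines the non-prime attribute {Season} from a non-superkey — 3NF is violated.
Since {Position} ⊂ {Position, TeamID} and {Position}⁺ ⊇ {Season} with {Season} non-prime, there is a partial dependency; 2NF fails.

1NF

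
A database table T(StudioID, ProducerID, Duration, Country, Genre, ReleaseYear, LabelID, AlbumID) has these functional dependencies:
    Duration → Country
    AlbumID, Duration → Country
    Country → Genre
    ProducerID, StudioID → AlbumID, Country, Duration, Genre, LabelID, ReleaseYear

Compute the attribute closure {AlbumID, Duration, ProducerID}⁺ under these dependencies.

Start with {AlbumID, Duration, ProducerID}.
Duration → Country applies; add {Country} → now {AlbumID, Country, Duration, ProducerID}.
Country → Genre applies; add {Genre} → now {AlbumID, Country, Duration, Genre, ProducerID}.
No further FD applies.

{AlbumID, Country, Duration, Genre, ProducerID}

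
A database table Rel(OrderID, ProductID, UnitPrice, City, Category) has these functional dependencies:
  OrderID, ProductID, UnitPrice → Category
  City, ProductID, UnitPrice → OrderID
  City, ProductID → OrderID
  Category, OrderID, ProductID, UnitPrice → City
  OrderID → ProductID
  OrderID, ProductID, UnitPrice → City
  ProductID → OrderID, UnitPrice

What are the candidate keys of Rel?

Closure of {OrderID} is {Category, City, OrderID, ProductID, UnitPrice}, the whole schema; {OrderID} is a candidate key.
Closure of {ProductID} is {Category, City, OrderID, ProductID, UnitPrice}, the whole schema; {ProductID} is a candidate key.
No proper subset of any of these is a key, and no other minimal superkey exists.

{OrderID}, {ProductID}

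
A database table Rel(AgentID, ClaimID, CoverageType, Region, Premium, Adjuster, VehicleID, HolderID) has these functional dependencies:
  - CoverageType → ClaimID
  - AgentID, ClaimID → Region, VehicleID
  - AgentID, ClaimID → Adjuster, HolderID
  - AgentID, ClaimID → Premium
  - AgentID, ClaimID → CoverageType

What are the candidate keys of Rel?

Attributes never on any right-hand side: {AgentID} — every candidate key must contain it.
{AgentID, ClaimID}⁺ = {Adjuster, AgentID, ClaimID, CoverageType, HolderID, Premium, Region, VehicleID} — all of the relation — so {AgentID, ClaimID} is a candidate key.
{AgentID, CoverageType}⁺ = {Adjuster, AgentID, ClaimID, CoverageType, HolderID, Premium, Region, VehicleID} — all of the relation — so {AgentID, CoverageType} is a candidate key.
These are minimal and exhaustive — every other superkey contains one of them.

{AgentID, ClaimID}, {AgentID, CoverageType}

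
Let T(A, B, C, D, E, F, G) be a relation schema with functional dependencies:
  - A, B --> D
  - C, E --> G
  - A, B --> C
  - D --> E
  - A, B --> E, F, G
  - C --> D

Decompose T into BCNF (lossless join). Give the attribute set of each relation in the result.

{A, B, C, F}; {C, D, G}; {C, E}; {D, E}

Candidate key of the original relation: {A, B}.
In {A, B, C, D, E, F, G}, {C, E} is not a superkey ({C, E}⁺ restricted to this set is {C, D, E, G}), so split on C, E --> D, G into {C, D, E, G} and {A, B, C, E, F}.
In {C, D, E, G}, {D} is not a superkey ({D}⁺ restricted to this set is {D, E}), so split on D --> E into {D, E} and {C, D, G}.
{D, E} is in BCNF.
{C, D, G} is in BCNF.
In {A, B, C, E, F}, {C} is not a superkey ({C}⁺ restricted to this set is {C, E}), so split on C --> E into {C, E} and {A, B, C, F}.
{C, E} is in BCNF.
{A, B, C, F} is in BCNF.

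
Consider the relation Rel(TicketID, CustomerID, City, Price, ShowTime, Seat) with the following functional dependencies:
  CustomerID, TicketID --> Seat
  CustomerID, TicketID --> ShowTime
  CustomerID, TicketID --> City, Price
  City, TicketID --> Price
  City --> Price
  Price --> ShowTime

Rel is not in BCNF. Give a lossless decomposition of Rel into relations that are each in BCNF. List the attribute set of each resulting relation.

Candidate key of the original relation: {CustomerID, TicketID}.
In {City, CustomerID, Price, Seat, ShowTime, TicketID}, {City, TicketID} is not a superkey ({City, TicketID}⁺ restricted to this set is {City, Price, ShowTime, TicketID}), so split on City, TicketID --> Price, ShowTime into {City, Price, ShowTime, TicketID} and {City, CustomerID, Seat, TicketID}.
In {City, Price, ShowTime, TicketID}, {City} is not a superkey ({City}⁺ restricted to this set is {City, Price, ShowTime}), so split on City --> Price, ShowTime into {City, Price, ShowTime} and {City, TicketID}.
In {City, Price, ShowTime}, {Price} is not a superkey ({Price}⁺ restricted to this set is {Price, ShowTime}), so split on Price --> ShowTime into {Price, ShowTime} and {City, Price}.
{Price, ShowTime} is in BCNF.
{City, Price} is in BCNF.
{City, TicketID} is in BCNF.
{City, CustomerID, Seat, TicketID} is in BCNF.

{City, CustomerID, Seat, TicketID}; {City, Price}; {Price, ShowTime}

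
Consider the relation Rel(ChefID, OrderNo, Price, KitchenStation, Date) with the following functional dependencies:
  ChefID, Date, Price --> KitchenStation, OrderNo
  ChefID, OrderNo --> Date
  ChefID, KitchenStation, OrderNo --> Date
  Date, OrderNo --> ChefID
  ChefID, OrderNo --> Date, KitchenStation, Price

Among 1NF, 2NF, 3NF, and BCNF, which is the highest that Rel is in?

BCNF

Candidate keys: {ChefID, Date, Price}, {ChefID, OrderNo}, {Date, OrderNo}. Prime attributes: {ChefID, Date, OrderNo, Price}.
Each dependency's left side is a superkey — BCNF holds.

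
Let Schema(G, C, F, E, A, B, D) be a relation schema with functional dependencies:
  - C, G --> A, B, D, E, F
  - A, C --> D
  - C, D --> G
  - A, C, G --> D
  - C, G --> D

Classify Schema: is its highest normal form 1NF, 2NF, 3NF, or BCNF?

BCNF

Candidate keys: {A, C}, {C, D}, {C, G}. Prime attributes: {A, C, D, G}.
Each dependency's left side is a superkey — BCNF holds.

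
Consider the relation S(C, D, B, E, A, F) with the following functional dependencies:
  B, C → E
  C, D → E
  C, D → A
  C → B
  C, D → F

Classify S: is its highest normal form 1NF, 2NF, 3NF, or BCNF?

Candidate key: {C, D}. Prime attributes: {C, D}.
B, C → E breaks BCNF: {B, C}⁺ = {B, C, E}, so {B, C} is not a superkey.
Because {E} is non-prime and the left side of B, C → E is not a superkey, the relation is not in 3NF.
The proper key subset {C} of {C, D} determines non-prime {B, E}, so the relation is not even in 2NF.

1NF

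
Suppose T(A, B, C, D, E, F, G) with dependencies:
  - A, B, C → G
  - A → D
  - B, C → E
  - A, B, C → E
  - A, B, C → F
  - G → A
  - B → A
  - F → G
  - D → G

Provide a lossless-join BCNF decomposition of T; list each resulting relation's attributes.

Candidate key of the original relation: {B, C}.
In {A, B, C, D, E, F, G}, {A} is not a superkey ({A}⁺ restricted to this set is {A, D, G}), so split on A → D, G into {A, D, G} and {A, B, C, E, F}.
{A, D, G}: every determinant is a superkey — BCNF.
In {A, B, C, E, F}, {B} is not a superkey ({B}⁺ restricted to this set is {A, B}), so split on B → A into {A, B} and {B, C, E, F}.
{A, B}: every determinant is a superkey — BCNF.
{B, C, E, F}: every determinant is a superkey — BCNF.

{A, B}; {A, D, G}; {B, C, E, F}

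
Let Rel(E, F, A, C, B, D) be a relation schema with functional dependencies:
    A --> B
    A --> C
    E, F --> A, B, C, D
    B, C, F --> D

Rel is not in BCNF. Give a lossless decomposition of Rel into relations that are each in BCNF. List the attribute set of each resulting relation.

{A, B, C}; {A, D, F}; {A, E, F}

Candidate key of the original relation: {E, F}.
In {A, B, C, D, E, F}, {A} is not a superkey ({A}⁺ restricted to this set is {A, B, C}), so split on A --> B, C into {A, B, C} and {A, D, E, F}.
{A, B, C} has no BCNF violation.
In {A, D, E, F}, {A, F} is not a superkey ({A, F}⁺ restricted to this set is {A, D, F}), so split on A, F --> D into {A, D, F} and {A, E, F}.
{A, D, F} has no BCNF violation.
{A, E, F} has no BCNF violation.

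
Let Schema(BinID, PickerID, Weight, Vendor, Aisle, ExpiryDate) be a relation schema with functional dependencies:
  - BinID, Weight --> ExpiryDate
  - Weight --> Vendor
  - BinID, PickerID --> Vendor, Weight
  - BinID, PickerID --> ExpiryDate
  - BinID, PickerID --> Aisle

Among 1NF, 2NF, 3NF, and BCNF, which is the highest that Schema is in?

2NF

Candidate key: {BinID, PickerID}. Prime attributes: {BinID, PickerID}.
BinID, Weight --> ExpiryDate breaks BCNF: {BinID, Weight}⁺ = {BinID, ExpiryDate, Vendor, Weight}, so {BinID, Weight} is not a superkey.
BinID, Weight --> ExpiryDate has non-prime {ExpiryDate} on the right and a non-superkey on the left, so 3NF fails.
Checking every proper subset of each key, none determines a non-prime attribute — 2NF is satisfied.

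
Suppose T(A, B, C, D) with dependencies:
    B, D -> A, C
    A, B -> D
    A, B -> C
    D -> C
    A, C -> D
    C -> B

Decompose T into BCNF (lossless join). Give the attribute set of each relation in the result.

{A, C, D}; {B, C}

Candidate keys of the original relation: {A, B}, {A, C}, {D}.
{A, B, C, D}: {C} determines {B, C} here but is not a superkey — split on C -> B, giving {B, C} and {A, C, D}.
{B, C} is in BCNF.
{A, C, D} is in BCNF.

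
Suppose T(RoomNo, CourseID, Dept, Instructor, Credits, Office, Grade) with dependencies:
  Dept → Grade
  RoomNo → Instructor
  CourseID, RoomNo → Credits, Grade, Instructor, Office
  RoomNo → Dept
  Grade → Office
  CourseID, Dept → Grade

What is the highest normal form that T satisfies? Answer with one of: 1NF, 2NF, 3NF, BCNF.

1NF

Candidate key: {CourseID, RoomNo}. Prime attributes: {CourseID, RoomNo}.
For Dept → Grade we have {Dept}⁺ = {Dept, Grade, Office}; {Dept} is not a superkey, so BCNF fails.
Dept → Grade has non-prime {Grade} on the right and a non-superkey on the left, so 3NF fails.
Since {RoomNo} ⊂ {CourseID, RoomNo} and {RoomNo}⁺ ⊇ {Dept, Grade, Instructor, Office} with {Dept, Grade, Instructor, Office} non-prime, there is a partial dependency; 2NF fails.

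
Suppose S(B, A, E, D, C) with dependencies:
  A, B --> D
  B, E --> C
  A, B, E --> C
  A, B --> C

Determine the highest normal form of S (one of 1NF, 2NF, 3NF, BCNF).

Candidate key: {A, B, E}. Prime attributes: {A, B, E}.
For A, B --> D we have {A, B}⁺ = {A, B, C, D}; {A, B} is not a superkey, so BCNF fails.
Because {D} is non-prime and the left side of A, B --> D is not a superkey, the relation is not in 3NF.
Since {A, B} ⊂ {A, B, E} and {A, B}⁺ ⊇ {C, D} with {C, D} non-prime, there is a partial dependency; 2NF fails.

1NF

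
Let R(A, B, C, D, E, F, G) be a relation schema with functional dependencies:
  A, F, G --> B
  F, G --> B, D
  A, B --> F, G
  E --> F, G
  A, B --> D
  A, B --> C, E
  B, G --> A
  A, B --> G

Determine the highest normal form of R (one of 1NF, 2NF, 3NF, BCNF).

Candidate keys: {A, B}, {B, G}, {E}, {F, G}. Prime attributes: {A, B, E, F, G}.
Each dependency's left side is a superkey — BCNF holds.

BCNF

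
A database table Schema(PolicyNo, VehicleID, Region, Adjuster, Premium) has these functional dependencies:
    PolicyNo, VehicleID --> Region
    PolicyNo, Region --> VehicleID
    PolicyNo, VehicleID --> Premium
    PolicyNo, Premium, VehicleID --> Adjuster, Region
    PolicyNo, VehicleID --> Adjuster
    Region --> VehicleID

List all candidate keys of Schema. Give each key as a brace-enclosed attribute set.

{PolicyNo, Region}, {PolicyNo, VehicleID}

No FD produces {PolicyNo}, so it must be in every candidate key.
{PolicyNo, Region}⁺ = {Adjuster, PolicyNo, Premium, Region, VehicleID}, which is every attribute, so {PolicyNo, Region} is a candidate key.
{PolicyNo, VehicleID}⁺ = {Adjuster, PolicyNo, Premium, Region, VehicleID}, which is every attribute, so {PolicyNo, VehicleID} is a candidate key.
Any other superkey properly contains one of these, so there are no further candidate keys.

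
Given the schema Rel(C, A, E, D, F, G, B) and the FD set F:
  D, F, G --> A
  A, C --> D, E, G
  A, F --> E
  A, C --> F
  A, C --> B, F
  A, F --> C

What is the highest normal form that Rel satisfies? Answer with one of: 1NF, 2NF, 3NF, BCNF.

Candidate keys: {A, C}, {A, F}, {D, F, G}. Prime attributes: {A, C, D, F, G}.
Each dependency's left side is a superkey — BCNF holds.

BCNF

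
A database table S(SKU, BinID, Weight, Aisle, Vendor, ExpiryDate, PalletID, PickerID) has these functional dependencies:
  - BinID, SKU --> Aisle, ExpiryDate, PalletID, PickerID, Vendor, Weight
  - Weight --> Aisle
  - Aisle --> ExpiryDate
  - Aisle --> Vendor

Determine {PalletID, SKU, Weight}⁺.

{Aisle, ExpiryDate, PalletID, SKU, Vendor, Weight}

Start with {PalletID, SKU, Weight}.
Weight --> Aisle applies; add {Aisle} → now {Aisle, PalletID, SKU, Weight}.
Aisle --> ExpiryDate applies; add {ExpiryDate} → now {Aisle, ExpiryDate, PalletID, SKU, Weight}.
Aisle --> Vendor applies; add {Vendor} → now {Aisle, ExpiryDate, PalletID, SKU, Vendor, Weight}.
No further FD applies.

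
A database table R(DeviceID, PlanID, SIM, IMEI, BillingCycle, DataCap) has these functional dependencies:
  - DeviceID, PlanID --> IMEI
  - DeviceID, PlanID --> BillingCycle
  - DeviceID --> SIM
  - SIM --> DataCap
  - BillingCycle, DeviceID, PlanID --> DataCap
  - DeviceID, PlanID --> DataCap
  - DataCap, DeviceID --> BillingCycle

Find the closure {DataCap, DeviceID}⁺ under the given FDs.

{BillingCycle, DataCap, DeviceID, SIM}

Start with {DataCap, DeviceID}.
DeviceID --> SIM applies; add {SIM} → now {DataCap, DeviceID, SIM}.
DataCap, DeviceID --> BillingCycle applies; add {BillingCycle} → now {BillingCycle, DataCap, DeviceID, SIM}.
No further FD applies.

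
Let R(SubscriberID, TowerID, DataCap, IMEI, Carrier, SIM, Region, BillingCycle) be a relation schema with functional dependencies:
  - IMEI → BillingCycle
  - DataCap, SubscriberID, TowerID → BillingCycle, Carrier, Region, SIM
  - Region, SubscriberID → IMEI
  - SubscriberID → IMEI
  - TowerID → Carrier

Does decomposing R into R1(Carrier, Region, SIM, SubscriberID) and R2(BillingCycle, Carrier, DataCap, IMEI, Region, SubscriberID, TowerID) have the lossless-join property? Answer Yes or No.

Common attributes: {Carrier, Region, SubscriberID}; their closure is {BillingCycle, Carrier, IMEI, Region, SubscriberID}.
The closure covers neither R1 nor R2 entirely; the join is not lossless.

No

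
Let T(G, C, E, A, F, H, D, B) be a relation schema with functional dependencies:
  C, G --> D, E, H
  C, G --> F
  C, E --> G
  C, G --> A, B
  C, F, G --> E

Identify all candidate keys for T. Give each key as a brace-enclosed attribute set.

{C, E}, {C, G}

No FD produces {C}, so it must be in every candidate key.
{C, E} is a candidate key since {C, E}⁺ = {A, B, C, D, E, F, G, H} covers every attribute.
{C, G} is a candidate key since {C, G}⁺ = {A, B, C, D, E, F, G, H} covers every attribute.
Any other superkey properly contains one of these, so there are no further candidate keys.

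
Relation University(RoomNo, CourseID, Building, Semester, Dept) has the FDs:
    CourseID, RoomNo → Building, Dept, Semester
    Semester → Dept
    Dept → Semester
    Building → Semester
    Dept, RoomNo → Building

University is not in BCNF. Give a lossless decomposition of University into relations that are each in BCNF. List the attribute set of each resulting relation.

{Building, CourseID, RoomNo}; {Building, Semester}; {Dept, Semester}

Candidate key of the original relation: {CourseID, RoomNo}.
{Building, CourseID, Dept, RoomNo, Semester}: {Semester} determines {Dept, Semester} here but is not a superkey — split on Semester → Dept, giving {Dept, Semester} and {Building, CourseID, RoomNo, Semester}.
{Dept, Semester}: every determinant is a superkey — BCNF.
{Building, CourseID, RoomNo, Semester}: {Building} determines {Building, Semester} here but is not a superkey — split on Building → Semester, giving {Building, Semester} and {Building, CourseID, RoomNo}.
{Building, Semester}: every determinant is a superkey — BCNF.
{Building, CourseID, RoomNo}: every determinant is a superkey — BCNF.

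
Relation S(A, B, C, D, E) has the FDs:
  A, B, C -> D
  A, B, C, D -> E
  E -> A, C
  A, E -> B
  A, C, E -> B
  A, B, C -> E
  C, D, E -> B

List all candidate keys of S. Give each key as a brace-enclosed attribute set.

{E}⁺ = {A, B, C, D, E}, which is every attribute, so {E} is a candidate key.
{A, B, C}⁺ = {A, B, C, D, E}, which is every attribute, so {A, B, C} is a candidate key.
Any other superkey properly contains one of these, so there are no further candidate keys.

{A, B, C}, {E}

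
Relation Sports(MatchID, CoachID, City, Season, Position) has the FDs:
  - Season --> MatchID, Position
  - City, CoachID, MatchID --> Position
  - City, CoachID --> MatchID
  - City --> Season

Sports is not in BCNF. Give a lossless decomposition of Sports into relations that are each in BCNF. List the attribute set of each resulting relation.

Candidate key of the original relation: {City, CoachID}.
In {City, CoachID, MatchID, Position, Season}, {Season} is not a superkey ({Season}⁺ restricted to this set is {MatchID, Position, Season}), so split on Season --> MatchID, Position into {MatchID, Position, Season} and {City, CoachID, Season}.
{MatchID, Position, Season} is in BCNF.
In {City, CoachID, Season}, {City} is not a superkey ({City}⁺ restricted to this set is {City, Season}), so split on City --> Season into {City, Season} and {City, CoachID}.
{City, Season} is in BCNF.
{City, CoachID} is in BCNF.

{City, CoachID}; {City, Season}; {MatchID, Position, Season}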